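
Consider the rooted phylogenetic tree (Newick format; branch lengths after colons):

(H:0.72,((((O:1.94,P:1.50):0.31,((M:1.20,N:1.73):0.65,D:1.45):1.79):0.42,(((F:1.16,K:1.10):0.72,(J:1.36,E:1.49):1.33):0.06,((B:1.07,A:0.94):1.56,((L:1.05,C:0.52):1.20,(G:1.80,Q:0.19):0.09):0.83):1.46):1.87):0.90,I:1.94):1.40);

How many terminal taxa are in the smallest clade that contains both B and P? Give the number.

15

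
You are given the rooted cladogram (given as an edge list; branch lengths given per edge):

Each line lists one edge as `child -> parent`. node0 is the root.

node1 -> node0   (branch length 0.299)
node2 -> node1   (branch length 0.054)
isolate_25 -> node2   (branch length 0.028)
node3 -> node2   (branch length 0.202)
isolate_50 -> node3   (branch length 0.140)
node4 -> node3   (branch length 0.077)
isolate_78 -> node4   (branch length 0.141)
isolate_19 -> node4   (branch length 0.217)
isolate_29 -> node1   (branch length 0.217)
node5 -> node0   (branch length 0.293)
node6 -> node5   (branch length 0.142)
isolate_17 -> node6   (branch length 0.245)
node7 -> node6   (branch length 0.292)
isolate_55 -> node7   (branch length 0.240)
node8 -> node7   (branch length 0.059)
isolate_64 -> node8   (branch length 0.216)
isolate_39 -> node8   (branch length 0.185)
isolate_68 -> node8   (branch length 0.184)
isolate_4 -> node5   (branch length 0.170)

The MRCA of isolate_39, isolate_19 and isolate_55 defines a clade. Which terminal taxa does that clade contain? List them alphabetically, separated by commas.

isolate_17, isolate_19, isolate_25, isolate_29, isolate_39, isolate_4, isolate_50, isolate_55, isolate_64, isolate_68, isolate_78

Tracing isolate_39: it sits inside (isolate_64,isolate_39,isolate_68).
Tracing isolate_19: it sits inside (isolate_78,isolate_19).
Tracing isolate_55: it sits inside (isolate_55,(isolate_64,isolate_39,isolate_68)).
The smallest clade enclosing all 3 is the whole tree (their MRCA is the root), so the answer is all 11 tips in alphabetical order.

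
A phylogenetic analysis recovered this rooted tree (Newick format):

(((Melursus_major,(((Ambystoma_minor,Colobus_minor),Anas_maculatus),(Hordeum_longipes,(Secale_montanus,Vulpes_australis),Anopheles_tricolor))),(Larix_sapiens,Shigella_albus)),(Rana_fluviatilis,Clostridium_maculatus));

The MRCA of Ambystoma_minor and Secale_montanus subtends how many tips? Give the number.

The MRCA of Ambystoma_minor and Secale_montanus is the node subtending (((Ambystoma_minor,Colobus_minor),Anas_maculatus),(Hordeum_longipes,(Secale_montanus,Vulpes_australis),Anopheles_tricolor)).
That clade contains 7 terminal taxa: Ambystoma_minor, Anas_maculatus, Anopheles_tricolor, Colobus_minor, Hordeum_longipes, Secale_montanus, Vulpes_australis.

7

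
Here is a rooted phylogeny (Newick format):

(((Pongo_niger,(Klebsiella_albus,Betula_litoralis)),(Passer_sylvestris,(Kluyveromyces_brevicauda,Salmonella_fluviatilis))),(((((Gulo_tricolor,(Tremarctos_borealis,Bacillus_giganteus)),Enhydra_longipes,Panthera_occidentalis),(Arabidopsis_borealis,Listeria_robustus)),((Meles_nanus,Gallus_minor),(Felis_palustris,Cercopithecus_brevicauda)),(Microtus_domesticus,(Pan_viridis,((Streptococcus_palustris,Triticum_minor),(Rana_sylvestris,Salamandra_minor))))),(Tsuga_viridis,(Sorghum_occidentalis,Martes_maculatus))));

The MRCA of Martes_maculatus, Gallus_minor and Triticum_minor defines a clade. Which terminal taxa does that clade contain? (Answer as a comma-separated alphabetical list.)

Tracing Martes_maculatus: it sits inside (Sorghum_occidentalis,Martes_maculatus).
Tracing Gallus_minor: it sits inside (Meles_nanus,Gallus_minor).
Tracing Triticum_minor: it sits inside (Streptococcus_palustris,Triticum_minor).
The smallest clade enclosing all 3 is (((((Gulo_tricolor,(Tremarctos_borealis,Bacillus_giganteus)),Enhydra_longipes,Panthera_occidentalis),(Arabidopsis_borealis,Listeria_robustus)),((Meles_nanus,Gallus_minor),(Felis_palustris,Cercopithecus_brevicauda)),(Microtus_domesticus,(Pan_viridis,((Streptococcus_palustris,Triticum_minor),(Rana_sylvestris,Salamandra_minor))))),(Tsuga_viridis,(Sorghum_occidentalis,Martes_maculatus))); the answer is its 20 terminal taxa in alphabetical order.

Arabidopsis_borealis, Bacillus_giganteus, Cercopithecus_brevicauda, Enhydra_longipes, Felis_palustris, Gallus_minor, Gulo_tricolor, Listeria_robustus, Martes_maculatus, Meles_nanus, Microtus_domesticus, Pan_viridis, Panthera_occidentalis, Rana_sylvestris, Salamandra_minor, Sorghum_occidentalis, Streptococcus_palustris, Tremarctos_borealis, Triticum_minor, Tsuga_viridis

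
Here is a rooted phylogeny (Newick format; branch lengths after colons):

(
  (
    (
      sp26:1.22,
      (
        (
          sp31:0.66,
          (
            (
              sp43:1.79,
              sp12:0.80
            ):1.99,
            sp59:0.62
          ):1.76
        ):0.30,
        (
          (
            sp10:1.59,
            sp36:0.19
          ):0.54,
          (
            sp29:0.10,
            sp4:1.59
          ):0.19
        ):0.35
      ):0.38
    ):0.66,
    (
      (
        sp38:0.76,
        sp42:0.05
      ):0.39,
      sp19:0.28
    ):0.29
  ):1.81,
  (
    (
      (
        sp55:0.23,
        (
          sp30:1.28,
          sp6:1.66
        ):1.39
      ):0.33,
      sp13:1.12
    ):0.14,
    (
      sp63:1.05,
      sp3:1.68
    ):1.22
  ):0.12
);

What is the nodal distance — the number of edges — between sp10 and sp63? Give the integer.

9

The MRCA of sp10 and sp63 is the root of the tree.
From sp10 up to that node: 6 branches. From sp63 up to the same node: 3 branches. Total: 6 + 3 = 9.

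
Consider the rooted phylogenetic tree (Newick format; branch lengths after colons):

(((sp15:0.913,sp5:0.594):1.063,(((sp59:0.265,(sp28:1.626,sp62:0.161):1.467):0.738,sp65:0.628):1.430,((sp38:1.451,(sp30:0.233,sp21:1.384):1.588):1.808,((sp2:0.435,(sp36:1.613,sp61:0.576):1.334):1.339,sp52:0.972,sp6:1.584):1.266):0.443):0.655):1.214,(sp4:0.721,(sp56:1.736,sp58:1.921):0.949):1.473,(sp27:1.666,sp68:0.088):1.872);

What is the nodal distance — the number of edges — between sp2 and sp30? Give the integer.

The MRCA of sp2 and sp30 is the node subtending ((sp38,(sp30,sp21)),((sp2,(sp36,sp61)),sp52,sp6)).
From sp2 up to that node: 3 branches. From sp30 up to the same node: 3 branches. Total: 3 + 3 = 6.

6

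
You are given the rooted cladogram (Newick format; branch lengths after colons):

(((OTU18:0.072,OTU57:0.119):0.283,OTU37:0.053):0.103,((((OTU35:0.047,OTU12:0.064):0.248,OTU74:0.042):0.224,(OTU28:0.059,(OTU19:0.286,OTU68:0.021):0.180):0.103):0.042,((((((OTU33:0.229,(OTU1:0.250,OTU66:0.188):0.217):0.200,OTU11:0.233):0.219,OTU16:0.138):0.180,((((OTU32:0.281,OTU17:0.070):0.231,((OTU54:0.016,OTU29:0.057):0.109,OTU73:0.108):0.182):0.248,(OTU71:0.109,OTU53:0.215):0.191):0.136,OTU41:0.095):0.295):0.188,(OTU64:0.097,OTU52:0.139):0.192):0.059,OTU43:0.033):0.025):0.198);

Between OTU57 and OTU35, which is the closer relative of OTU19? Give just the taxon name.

OTU35

The MRCA of OTU19 and OTU35 subtends (((OTU35,OTU12),OTU74),(OTU28,(OTU19,OTU68))) (6 taxa).
The MRCA of OTU19 and OTU57 is the root, subtending the entire tree (25 taxa).
The first is nested inside the second, so OTU19 shares a more recent common ancestor with OTU35.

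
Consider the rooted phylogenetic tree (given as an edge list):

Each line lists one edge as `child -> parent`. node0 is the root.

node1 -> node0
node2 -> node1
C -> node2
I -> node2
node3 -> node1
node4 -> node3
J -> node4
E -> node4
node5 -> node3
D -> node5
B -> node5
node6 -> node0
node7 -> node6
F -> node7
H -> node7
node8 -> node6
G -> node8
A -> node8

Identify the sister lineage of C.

C attaches to the tree at the node subtending (C,I).
The other lineage descending from that same node — the sister group — is the single tip I.

I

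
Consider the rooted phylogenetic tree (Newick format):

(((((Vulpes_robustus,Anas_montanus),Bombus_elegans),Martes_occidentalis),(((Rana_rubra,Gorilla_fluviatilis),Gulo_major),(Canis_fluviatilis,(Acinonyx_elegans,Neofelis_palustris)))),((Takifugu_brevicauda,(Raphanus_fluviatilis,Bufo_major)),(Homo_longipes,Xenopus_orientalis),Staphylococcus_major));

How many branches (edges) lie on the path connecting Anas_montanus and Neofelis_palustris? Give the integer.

The MRCA of Anas_montanus and Neofelis_palustris is the node subtending ((((Vulpes_robustus,Anas_montanus),Bombus_elegans),Martes_occidentalis),(((Rana_rubra,Gorilla_fluviatilis),Gulo_major),(Canis_fluviatilis,(Acinonyx_elegans,Neofelis_palustris)))).
From Anas_montanus up to that node: 4 branches. From Neofelis_palustris up to the same node: 4 branches. Total: 4 + 4 = 8.

8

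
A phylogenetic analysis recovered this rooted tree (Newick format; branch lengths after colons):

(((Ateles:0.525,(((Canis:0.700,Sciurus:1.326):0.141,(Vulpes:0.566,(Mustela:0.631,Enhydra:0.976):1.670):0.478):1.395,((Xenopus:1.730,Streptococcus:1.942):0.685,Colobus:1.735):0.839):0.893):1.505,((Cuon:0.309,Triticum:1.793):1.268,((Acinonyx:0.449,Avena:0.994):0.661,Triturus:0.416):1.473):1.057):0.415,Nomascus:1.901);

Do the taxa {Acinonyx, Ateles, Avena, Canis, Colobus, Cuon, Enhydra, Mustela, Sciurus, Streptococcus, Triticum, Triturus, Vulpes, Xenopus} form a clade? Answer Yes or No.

Yes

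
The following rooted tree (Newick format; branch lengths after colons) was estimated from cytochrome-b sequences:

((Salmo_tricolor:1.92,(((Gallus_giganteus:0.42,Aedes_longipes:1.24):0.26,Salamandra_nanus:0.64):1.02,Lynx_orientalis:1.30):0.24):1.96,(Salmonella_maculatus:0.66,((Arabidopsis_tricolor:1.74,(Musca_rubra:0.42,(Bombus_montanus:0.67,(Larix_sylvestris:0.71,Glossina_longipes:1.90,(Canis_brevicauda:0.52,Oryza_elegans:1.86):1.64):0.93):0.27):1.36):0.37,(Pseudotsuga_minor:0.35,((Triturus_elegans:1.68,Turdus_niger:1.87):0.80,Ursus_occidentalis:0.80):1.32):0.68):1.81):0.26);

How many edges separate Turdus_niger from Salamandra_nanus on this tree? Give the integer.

10

The MRCA of Turdus_niger and Salamandra_nanus is the root of the tree.
From Turdus_niger up to that node: 6 branches. From Salamandra_nanus up to the same node: 4 branches. Total: 6 + 4 = 10.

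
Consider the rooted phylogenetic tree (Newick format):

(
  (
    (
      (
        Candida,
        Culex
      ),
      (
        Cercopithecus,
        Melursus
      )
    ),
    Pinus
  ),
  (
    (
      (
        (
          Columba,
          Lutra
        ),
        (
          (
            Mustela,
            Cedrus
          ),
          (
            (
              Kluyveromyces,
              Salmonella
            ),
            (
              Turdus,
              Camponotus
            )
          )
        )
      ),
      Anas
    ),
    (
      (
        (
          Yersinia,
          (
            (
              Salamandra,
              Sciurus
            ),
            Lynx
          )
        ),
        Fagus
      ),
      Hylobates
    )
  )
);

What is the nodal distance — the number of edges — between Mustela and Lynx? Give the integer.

The MRCA of Mustela and Lynx is the node subtending ((((Columba,Lutra),((Mustela,Cedrus),((Kluyveromyces,Salmonella),(Turdus,Camponotus)))),Anas),(((Yersinia,((Salamandra,Sciurus),Lynx)),Fagus),Hylobates)).
From Mustela up to that node: 5 branches. From Lynx up to the same node: 5 branches. Total: 5 + 5 = 10.

10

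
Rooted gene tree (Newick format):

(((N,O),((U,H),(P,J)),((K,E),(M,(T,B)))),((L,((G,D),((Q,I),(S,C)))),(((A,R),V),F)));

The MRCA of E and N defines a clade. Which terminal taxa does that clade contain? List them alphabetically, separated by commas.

B, E, H, J, K, M, N, O, P, T, U

Tracing E: it sits inside (K,E).
Tracing N: it sits inside (N,O).
The smallest clade enclosing both is ((N,O),((U,H),(P,J)),((K,E),(M,(T,B)))); the answer is its 11 terminal taxa in alphabetical order.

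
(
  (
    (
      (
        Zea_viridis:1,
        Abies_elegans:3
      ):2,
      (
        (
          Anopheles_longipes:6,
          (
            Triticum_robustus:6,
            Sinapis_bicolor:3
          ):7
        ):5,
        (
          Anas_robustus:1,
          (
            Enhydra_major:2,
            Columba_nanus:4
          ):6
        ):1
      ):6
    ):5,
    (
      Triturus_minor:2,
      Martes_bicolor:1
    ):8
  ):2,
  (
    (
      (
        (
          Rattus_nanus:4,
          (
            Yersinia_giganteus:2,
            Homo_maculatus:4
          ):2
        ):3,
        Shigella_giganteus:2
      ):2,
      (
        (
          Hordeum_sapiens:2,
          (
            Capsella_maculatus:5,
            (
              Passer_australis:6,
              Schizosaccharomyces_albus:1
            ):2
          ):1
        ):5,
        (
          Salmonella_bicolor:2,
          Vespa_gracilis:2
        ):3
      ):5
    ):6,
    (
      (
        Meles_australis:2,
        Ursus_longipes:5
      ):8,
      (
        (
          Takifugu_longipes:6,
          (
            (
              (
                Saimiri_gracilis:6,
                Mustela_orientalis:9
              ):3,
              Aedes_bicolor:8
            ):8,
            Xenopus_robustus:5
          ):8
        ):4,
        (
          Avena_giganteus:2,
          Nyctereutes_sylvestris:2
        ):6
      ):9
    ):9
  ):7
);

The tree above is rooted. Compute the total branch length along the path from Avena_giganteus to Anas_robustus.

48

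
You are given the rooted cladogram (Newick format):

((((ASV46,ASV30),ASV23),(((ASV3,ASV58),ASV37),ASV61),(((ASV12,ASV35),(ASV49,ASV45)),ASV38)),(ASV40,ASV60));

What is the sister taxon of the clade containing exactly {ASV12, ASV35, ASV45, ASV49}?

The clade containing exactly {ASV12, ASV35, ASV45, ASV49} attaches to the tree at the node subtending (((ASV12,ASV35),(ASV49,ASV45)),ASV38).
The other lineage descending from that same node — the sister group — is the single tip ASV38.

ASV38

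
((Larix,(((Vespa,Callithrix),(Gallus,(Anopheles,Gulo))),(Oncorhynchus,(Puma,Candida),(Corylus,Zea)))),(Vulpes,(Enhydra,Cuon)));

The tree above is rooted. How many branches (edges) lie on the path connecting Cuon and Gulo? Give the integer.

The MRCA of Cuon and Gulo is the root of the tree.
From Cuon up to that node: 3 branches. From Gulo up to the same node: 6 branches. Total: 3 + 6 = 9.

9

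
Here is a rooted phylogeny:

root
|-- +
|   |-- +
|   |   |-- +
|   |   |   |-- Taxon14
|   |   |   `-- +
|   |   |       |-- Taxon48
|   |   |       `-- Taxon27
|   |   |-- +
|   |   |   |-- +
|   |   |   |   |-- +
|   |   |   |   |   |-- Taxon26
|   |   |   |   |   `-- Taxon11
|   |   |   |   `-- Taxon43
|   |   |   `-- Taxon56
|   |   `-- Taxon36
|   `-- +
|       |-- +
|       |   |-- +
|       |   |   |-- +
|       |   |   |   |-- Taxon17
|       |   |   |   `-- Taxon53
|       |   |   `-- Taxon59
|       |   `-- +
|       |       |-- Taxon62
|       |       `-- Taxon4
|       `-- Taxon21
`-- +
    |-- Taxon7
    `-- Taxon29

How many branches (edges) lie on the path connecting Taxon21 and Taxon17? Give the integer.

The MRCA of Taxon21 and Taxon17 is the node subtending ((((Taxon17,Taxon53),Taxon59),(Taxon62,Taxon4)),Taxon21).
From Taxon21 up to that node: 1 branch. From Taxon17 up to the same node: 4 branches. Total: 1 + 4 = 5.

5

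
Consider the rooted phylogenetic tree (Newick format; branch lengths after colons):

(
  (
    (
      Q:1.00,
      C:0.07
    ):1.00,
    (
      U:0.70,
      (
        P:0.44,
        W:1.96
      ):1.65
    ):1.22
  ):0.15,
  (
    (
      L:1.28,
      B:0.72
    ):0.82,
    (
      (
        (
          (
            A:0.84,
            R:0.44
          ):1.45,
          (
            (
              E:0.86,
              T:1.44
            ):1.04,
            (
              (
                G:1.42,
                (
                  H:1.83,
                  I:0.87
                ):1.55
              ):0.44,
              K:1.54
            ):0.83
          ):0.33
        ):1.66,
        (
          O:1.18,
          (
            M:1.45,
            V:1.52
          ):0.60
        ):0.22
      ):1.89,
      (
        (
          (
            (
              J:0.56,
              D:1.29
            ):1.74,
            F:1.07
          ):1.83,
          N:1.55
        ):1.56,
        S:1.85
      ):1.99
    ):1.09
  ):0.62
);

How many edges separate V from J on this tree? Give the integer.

9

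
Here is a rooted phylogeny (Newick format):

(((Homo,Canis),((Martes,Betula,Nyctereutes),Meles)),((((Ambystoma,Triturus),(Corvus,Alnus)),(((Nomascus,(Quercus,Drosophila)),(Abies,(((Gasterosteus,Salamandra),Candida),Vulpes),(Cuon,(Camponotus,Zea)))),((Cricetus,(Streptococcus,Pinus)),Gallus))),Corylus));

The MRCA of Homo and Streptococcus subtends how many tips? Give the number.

The MRCA of Homo and Streptococcus is the root, so the clade is the entire tree.
That clade contains 26 terminal taxa: Abies, Alnus, Ambystoma, Betula, Camponotus, Candida, Canis, Corvus, Corylus, Cricetus, Cuon, Drosophila, Gallus, Gasterosteus, Homo, Martes, Meles, Nomascus, Nyctereutes, Pinus, Quercus, Salamandra, Streptococcus, Triturus, Vulpes, Zea.

26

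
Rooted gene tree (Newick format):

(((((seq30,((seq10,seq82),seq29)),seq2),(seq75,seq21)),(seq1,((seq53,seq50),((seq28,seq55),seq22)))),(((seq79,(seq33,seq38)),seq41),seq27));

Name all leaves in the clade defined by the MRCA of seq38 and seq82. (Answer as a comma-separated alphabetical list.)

Tracing seq38: it sits inside (seq33,seq38).
Tracing seq82: it sits inside (seq10,seq82).
The smallest clade enclosing both is the whole tree (their MRCA is the root), so the answer is all 18 tips in alphabetical order.

seq1, seq10, seq2, seq21, seq22, seq27, seq28, seq29, seq30, seq33, seq38, seq41, seq50, seq53, seq55, seq75, seq79, seq82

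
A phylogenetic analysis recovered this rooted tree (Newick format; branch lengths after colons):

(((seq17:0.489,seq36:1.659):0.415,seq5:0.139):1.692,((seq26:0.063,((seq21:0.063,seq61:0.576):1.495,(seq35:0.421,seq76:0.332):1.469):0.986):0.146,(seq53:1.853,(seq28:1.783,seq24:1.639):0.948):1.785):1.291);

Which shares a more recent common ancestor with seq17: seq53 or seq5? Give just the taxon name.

The MRCA of seq17 and seq5 subtends ((seq17,seq36),seq5) (3 taxa).
The MRCA of seq17 and seq53 is the root, subtending the entire tree (11 taxa).
The first is nested inside the second, so seq17 shares a more recent common ancestor with seq5.

seq5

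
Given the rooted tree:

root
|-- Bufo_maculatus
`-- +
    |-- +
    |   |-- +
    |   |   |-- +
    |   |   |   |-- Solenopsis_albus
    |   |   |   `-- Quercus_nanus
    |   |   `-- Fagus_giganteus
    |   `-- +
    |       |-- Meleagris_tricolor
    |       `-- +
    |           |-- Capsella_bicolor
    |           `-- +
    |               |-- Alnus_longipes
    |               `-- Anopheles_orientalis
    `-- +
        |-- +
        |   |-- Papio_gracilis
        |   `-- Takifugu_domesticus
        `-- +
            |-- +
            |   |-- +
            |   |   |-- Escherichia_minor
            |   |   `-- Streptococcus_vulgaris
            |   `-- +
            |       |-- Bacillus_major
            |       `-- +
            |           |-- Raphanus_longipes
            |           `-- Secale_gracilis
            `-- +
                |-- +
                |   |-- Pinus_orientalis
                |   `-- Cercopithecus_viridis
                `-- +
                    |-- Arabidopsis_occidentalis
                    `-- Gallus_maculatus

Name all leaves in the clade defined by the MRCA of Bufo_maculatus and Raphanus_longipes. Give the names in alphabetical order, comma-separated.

Alnus_longipes, Anopheles_orientalis, Arabidopsis_occidentalis, Bacillus_major, Bufo_maculatus, Capsella_bicolor, Cercopithecus_viridis, Escherichia_minor, Fagus_giganteus, Gallus_maculatus, Meleagris_tricolor, Papio_gracilis, Pinus_orientalis, Quercus_nanus, Raphanus_longipes, Secale_gracilis, Solenopsis_albus, Streptococcus_vulgaris, Takifugu_domesticus

Tracing Bufo_maculatus: it attaches directly to the root.
Tracing Raphanus_longipes: it sits inside (Raphanus_longipes,Secale_gracilis).
The smallest clade enclosing both is the whole tree (their MRCA is the root), so the answer is all 19 tips in alphabetical order.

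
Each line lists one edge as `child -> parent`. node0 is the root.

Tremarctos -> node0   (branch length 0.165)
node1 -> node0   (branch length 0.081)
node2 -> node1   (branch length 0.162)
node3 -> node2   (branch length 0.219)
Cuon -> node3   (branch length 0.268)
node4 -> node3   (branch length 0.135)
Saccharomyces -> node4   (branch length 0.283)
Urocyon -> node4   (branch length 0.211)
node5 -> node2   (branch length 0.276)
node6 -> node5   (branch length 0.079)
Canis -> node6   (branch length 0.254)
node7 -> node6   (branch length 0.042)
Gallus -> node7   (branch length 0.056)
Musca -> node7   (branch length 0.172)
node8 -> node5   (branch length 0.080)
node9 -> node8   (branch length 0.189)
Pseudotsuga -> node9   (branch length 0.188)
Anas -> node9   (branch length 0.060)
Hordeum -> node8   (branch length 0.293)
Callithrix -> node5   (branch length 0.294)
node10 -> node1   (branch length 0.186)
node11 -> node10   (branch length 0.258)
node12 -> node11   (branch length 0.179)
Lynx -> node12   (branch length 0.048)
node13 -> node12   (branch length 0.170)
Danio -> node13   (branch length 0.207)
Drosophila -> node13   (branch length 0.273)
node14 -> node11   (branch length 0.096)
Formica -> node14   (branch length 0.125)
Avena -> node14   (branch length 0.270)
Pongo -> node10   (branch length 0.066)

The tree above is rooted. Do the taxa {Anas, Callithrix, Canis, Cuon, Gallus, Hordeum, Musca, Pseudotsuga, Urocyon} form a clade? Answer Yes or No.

No

The MRCA of the listed taxa subtends ((Cuon,(Saccharomyces,Urocyon)),((Canis,(Gallus,Musca)),((Pseudotsuga,Anas),Hordeum),Callithrix)).
That clade also contains Saccharomyces, which is not in the proposed group, so the group is not monophyletic.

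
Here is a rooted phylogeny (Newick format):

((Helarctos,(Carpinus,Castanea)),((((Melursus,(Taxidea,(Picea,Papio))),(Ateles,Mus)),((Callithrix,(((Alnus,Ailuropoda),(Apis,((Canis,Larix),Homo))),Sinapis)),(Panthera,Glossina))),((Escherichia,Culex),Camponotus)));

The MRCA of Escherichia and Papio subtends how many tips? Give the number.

19

The MRCA of Escherichia and Papio is the node subtending ((((Melursus,(Taxidea,(Picea,Papio))),(Ateles,Mus)),((Callithrix,(((Alnus,Ailuropoda),(Apis,((Canis,Larix),Homo))),Sinapis)),(Panthera,Glossina))),((Escherichia,Culex),Camponotus)).
That clade contains 19 terminal taxa: Ailuropoda, Alnus, Apis, Ateles, Callithrix, Camponotus, Canis, Culex, Escherichia, Glossina, Homo, Larix, Melursus, Mus, Panthera, Papio, Picea, Sinapis, Taxidea.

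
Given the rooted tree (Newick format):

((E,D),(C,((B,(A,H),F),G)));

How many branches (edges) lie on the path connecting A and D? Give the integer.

The MRCA of A and D is the root of the tree.
From A up to that node: 5 branches. From D up to the same node: 2 branches. Total: 5 + 2 = 7.

7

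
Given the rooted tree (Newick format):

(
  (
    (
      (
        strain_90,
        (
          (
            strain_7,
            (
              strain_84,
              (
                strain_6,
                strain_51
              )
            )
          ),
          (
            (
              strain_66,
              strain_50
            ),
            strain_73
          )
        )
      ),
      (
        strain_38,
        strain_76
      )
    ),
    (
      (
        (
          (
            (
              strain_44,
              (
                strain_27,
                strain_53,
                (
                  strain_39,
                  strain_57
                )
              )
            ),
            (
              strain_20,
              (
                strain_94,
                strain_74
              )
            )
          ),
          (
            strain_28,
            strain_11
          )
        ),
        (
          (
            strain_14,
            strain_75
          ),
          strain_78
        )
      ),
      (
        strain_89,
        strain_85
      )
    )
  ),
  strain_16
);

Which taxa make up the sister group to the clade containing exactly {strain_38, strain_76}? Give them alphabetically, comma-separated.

strain_50, strain_51, strain_6, strain_66, strain_7, strain_73, strain_84, strain_90

The clade containing exactly {strain_38, strain_76} attaches to the tree at the node subtending ((strain_90,((strain_7,(strain_84,(strain_6,strain_51))),((strain_66,strain_50),strain_73))),(strain_38,strain_76)).
The other lineage descending from that same node — the sister group — is (strain_90,((strain_7,(strain_84,(strain_6,strain_51))),((strain_66,strain_50),strain_73))); its 8 tips in alphabetical order are the answer.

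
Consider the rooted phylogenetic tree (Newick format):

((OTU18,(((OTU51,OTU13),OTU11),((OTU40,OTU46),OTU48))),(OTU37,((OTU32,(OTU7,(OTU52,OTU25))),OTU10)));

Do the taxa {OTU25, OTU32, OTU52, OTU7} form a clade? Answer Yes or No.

Yes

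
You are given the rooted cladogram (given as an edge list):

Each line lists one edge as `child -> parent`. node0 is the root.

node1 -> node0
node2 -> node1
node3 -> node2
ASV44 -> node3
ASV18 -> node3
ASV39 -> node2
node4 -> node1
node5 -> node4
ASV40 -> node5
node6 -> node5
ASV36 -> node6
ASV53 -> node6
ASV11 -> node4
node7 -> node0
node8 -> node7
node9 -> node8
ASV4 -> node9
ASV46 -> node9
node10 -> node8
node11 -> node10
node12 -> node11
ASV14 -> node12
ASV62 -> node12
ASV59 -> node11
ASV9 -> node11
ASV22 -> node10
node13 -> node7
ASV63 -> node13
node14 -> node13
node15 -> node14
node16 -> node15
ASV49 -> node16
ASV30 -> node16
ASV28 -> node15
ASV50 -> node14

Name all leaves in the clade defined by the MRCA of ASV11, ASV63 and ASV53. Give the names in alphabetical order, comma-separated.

ASV11, ASV14, ASV18, ASV22, ASV28, ASV30, ASV36, ASV39, ASV4, ASV40, ASV44, ASV46, ASV49, ASV50, ASV53, ASV59, ASV62, ASV63, ASV9

Tracing ASV11: it sits inside ((ASV40,(ASV36,ASV53)),ASV11).
Tracing ASV63: it sits inside (ASV63,(((ASV49,ASV30),ASV28),ASV50)).
Tracing ASV53: it sits inside (ASV36,ASV53).
The smallest clade enclosing all 3 is the whole tree (their MRCA is the root), so the answer is all 19 tips in alphabetical order.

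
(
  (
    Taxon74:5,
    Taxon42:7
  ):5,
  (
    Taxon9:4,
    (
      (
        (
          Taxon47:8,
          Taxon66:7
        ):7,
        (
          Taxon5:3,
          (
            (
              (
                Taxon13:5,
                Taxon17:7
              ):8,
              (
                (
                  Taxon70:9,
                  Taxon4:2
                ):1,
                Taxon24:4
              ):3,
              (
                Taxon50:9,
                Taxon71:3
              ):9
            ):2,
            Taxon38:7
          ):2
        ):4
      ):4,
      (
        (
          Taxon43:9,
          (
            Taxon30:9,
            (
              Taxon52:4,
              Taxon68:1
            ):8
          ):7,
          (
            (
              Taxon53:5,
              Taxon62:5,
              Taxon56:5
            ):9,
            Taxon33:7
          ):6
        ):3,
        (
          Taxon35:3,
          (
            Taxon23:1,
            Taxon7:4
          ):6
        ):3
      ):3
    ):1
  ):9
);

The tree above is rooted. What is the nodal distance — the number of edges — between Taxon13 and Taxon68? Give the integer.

The MRCA of Taxon13 and Taxon68 is the node subtending (((Taxon47,Taxon66),(Taxon5,(((Taxon13,Taxon17),((Taxon70,Taxon4),Taxon24),(Taxon50,Taxon71)),Taxon38))),((Taxon43,(Taxon30,(Taxon52,Taxon68)),((Taxon53,Taxon62,Taxon56),Taxon33)),(Taxon35,(Taxon23,Taxon7)))).
From Taxon13 up to that node: 6 branches. From Taxon68 up to the same node: 5 branches. Total: 6 + 5 = 11.

11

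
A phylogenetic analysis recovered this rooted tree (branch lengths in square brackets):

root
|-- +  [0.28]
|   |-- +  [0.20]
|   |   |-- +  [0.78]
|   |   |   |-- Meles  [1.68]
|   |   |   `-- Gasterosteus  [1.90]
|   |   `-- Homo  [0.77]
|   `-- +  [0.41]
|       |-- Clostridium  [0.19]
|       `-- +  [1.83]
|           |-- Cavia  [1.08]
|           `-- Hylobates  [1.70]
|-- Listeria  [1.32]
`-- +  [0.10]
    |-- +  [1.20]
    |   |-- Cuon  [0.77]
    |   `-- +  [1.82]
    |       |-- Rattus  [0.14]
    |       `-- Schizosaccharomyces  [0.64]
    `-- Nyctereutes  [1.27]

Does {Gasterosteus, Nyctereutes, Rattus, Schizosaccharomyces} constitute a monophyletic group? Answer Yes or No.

The MRCA of the listed taxa is the root, so the smallest clade containing them is the whole tree.
That clade also contains Cavia, Clostridium, Cuon, Homo, Hylobates, Listeria, Meles, which are not in the proposed group, so the group is not monophyletic.

No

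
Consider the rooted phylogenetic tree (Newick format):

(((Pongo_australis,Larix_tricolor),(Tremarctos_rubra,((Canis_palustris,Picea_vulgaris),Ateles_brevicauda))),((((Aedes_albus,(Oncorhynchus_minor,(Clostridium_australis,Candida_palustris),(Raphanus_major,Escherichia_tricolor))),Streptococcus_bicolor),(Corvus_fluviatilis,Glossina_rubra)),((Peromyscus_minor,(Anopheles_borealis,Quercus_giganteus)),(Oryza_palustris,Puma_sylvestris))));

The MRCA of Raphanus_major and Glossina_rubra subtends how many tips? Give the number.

The MRCA of Raphanus_major and Glossina_rubra is the node subtending (((Aedes_albus,(Oncorhynchus_minor,(Clostridium_australis,Candida_palustris),(Raphanus_major,Escherichia_tricolor))),Streptococcus_bicolor),(Corvus_fluviatilis,Glossina_rubra)).
That clade contains 9 terminal taxa: Aedes_albus, Candida_palustris, Clostridium_australis, Corvus_fluviatilis, Escherichia_tricolor, Glossina_rubra, Oncorhynchus_minor, Raphanus_major, Streptococcus_bicolor.

9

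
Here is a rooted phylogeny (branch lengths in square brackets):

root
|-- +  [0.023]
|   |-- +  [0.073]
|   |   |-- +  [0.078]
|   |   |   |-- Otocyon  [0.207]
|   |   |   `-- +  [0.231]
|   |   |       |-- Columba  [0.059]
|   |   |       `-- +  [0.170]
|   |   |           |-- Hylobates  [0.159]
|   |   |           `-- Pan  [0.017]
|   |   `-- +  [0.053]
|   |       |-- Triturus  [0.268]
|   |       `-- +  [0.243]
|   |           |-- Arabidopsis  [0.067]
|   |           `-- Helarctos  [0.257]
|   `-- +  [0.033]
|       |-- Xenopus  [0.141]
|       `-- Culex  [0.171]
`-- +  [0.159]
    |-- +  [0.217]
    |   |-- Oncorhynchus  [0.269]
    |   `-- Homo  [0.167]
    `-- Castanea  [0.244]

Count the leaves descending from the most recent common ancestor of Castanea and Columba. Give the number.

The MRCA of Castanea and Columba is the root, so the clade is the entire tree.
That clade contains 12 terminal taxa: Arabidopsis, Castanea, Columba, Culex, Helarctos, Homo, Hylobates, Oncorhynchus, Otocyon, Pan, Triturus, Xenopus.

12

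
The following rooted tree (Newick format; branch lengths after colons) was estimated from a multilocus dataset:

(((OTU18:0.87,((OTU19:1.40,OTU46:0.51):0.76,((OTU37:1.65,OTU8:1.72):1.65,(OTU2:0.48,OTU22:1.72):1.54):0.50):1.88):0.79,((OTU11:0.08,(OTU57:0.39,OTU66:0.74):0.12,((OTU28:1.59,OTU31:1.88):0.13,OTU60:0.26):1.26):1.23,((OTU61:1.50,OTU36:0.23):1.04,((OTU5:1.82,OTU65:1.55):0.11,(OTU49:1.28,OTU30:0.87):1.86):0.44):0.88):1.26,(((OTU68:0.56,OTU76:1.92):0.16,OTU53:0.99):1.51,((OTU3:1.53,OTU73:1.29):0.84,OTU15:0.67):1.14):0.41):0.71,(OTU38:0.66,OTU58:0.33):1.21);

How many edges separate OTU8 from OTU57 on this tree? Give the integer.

9

The MRCA of OTU8 and OTU57 is the node subtending ((OTU18,((OTU19,OTU46),((OTU37,OTU8),(OTU2,OTU22)))),((OTU11,(OTU57,OTU66),((OTU28,OTU31),OTU60)),((OTU61,OTU36),((OTU5,OTU65),(OTU49,OTU30)))),(((OTU68,OTU76),OTU53),((OTU3,OTU73),OTU15))).
From OTU8 up to that node: 5 branches. From OTU57 up to the same node: 4 branches. Total: 5 + 4 = 9.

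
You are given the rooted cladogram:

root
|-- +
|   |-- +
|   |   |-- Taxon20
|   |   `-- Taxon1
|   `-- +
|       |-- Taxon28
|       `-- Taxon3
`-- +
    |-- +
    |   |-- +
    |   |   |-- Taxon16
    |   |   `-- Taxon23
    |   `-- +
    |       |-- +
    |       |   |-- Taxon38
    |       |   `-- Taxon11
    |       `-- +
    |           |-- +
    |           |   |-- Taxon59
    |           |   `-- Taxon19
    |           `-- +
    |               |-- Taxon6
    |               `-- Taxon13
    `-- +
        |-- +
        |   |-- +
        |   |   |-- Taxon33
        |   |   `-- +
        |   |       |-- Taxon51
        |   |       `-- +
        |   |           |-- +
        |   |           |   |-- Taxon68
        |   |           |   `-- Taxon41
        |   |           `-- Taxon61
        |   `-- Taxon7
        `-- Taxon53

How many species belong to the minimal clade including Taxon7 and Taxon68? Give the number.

The MRCA of Taxon7 and Taxon68 is the node subtending ((Taxon33,(Taxon51,((Taxon68,Taxon41),Taxon61))),Taxon7).
That clade contains 6 terminal taxa: Taxon33, Taxon41, Taxon51, Taxon61, Taxon68, Taxon7.

6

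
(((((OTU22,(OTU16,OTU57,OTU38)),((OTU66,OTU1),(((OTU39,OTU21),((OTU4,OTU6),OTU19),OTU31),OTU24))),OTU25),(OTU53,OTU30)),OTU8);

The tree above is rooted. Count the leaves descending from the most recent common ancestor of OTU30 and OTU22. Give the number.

16

The MRCA of OTU30 and OTU22 is the node subtending ((((OTU22,(OTU16,OTU57,OTU38)),((OTU66,OTU1),(((OTU39,OTU21),((OTU4,OTU6),OTU19),OTU31),OTU24))),OTU25),(OTU53,OTU30)).
That clade contains 16 terminal taxa: OTU1, OTU16, OTU19, OTU21, OTU22, OTU24, OTU25, OTU30, OTU31, OTU38, OTU39, OTU4, OTU53, OTU57, OTU6, OTU66.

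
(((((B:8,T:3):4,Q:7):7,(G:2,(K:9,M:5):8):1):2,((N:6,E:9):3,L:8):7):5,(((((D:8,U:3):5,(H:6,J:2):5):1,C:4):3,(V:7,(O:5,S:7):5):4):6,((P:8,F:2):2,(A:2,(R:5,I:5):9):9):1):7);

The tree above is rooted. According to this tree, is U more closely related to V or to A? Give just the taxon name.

The MRCA of U and V subtends ((((D,U),(H,J)),C),(V,(O,S))) (8 taxa).
The MRCA of U and A subtends (((((D,U),(H,J)),C),(V,(O,S))),((P,F),(A,(R,I)))) (13 taxa).
The first is nested inside the second, so U shares a more recent common ancestor with V.

V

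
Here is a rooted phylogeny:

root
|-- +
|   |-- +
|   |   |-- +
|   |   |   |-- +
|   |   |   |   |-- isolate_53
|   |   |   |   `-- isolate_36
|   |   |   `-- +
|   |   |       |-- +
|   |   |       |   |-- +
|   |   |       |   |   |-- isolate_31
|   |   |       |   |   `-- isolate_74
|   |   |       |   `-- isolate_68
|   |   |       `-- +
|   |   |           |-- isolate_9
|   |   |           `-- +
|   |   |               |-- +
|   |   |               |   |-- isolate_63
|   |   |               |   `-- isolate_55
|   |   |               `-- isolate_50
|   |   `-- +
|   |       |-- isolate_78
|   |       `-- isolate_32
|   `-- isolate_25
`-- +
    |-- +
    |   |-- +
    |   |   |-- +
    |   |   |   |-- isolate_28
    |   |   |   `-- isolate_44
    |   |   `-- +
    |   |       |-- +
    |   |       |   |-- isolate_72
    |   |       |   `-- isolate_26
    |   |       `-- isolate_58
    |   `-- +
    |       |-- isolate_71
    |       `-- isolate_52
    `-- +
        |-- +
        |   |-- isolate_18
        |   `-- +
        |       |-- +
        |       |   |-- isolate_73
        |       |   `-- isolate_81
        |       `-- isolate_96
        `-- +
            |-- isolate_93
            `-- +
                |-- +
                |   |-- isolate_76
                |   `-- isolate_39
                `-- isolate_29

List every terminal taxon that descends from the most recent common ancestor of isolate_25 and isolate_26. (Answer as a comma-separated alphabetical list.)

Tracing isolate_25: it sits inside ((((isolate_53,isolate_36),(((isolate_31,isolate_74),isolate_68),(isolate_9,((isolate_63,isolate_55),isolate_50)))),(isolate_78,isolate_32)),isolate_25).
Tracing isolate_26: it sits inside (isolate_72,isolate_26).
The smallest clade enclosing both is the whole tree (their MRCA is the root), so the answer is all 27 tips in alphabetical order.

isolate_18, isolate_25, isolate_26, isolate_28, isolate_29, isolate_31, isolate_32, isolate_36, isolate_39, isolate_44, isolate_50, isolate_52, isolate_53, isolate_55, isolate_58, isolate_63, isolate_68, isolate_71, isolate_72, isolate_73, isolate_74, isolate_76, isolate_78, isolate_81, isolate_9, isolate_93, isolate_96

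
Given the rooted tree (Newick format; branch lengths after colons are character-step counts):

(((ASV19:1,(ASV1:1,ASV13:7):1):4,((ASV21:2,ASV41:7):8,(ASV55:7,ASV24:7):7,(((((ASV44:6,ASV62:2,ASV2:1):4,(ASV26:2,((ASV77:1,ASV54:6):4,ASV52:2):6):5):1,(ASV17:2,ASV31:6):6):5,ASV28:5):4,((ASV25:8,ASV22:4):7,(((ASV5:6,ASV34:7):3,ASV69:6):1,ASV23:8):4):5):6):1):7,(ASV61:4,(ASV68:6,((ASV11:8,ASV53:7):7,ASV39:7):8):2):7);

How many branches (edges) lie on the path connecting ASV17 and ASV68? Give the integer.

10

The MRCA of ASV17 and ASV68 is the root of the tree.
From ASV17 up to that node: 7 branches. From ASV68 up to the same node: 3 branches. Total: 7 + 3 = 10.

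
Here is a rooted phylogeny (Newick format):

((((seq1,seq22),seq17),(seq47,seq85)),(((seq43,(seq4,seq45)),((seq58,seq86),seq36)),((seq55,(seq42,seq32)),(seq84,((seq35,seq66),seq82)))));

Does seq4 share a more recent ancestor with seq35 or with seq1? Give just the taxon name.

seq35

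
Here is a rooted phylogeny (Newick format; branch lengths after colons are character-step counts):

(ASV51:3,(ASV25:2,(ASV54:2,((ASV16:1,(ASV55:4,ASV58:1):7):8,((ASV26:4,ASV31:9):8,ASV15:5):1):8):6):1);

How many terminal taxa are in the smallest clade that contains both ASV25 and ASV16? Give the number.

8

The MRCA of ASV25 and ASV16 is the node subtending (ASV25,(ASV54,((ASV16,(ASV55,ASV58)),((ASV26,ASV31),ASV15)))).
That clade contains 8 terminal taxa: ASV15, ASV16, ASV25, ASV26, ASV31, ASV54, ASV55, ASV58.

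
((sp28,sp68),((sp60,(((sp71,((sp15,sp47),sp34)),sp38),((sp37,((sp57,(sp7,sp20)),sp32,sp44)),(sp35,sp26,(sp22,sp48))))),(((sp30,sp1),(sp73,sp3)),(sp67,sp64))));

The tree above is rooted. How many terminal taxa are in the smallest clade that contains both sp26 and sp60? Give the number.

The MRCA of sp26 and sp60 is the node subtending (sp60,(((sp71,((sp15,sp47),sp34)),sp38),((sp37,((sp57,(sp7,sp20)),sp32,sp44)),(sp35,sp26,(sp22,sp48))))).
That clade contains 16 terminal taxa: sp15, sp20, sp22, sp26, sp32, sp34, sp35, sp37, sp38, sp44, sp47, sp48, sp57, sp60, sp7, sp71.

16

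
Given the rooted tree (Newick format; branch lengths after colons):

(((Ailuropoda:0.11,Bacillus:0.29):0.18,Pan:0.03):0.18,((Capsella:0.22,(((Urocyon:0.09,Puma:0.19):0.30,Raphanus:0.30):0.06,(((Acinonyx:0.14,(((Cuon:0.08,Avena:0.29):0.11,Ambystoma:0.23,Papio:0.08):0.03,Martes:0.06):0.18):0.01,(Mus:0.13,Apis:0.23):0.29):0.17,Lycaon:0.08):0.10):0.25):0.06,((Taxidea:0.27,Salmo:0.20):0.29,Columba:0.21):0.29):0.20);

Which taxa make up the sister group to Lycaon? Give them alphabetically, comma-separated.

Lycaon attaches to the tree at the node subtending (((Acinonyx,(((Cuon,Avena),Ambystoma,Papio),Martes)),(Mus,Apis)),Lycaon).
The other lineage descending from that same node — the sister group — is ((Acinonyx,(((Cuon,Avena),Ambystoma,Papio),Martes)),(Mus,Apis)); its 8 tips in alphabetical order are the answer.

Acinonyx, Ambystoma, Apis, Avena, Cuon, Martes, Mus, Papio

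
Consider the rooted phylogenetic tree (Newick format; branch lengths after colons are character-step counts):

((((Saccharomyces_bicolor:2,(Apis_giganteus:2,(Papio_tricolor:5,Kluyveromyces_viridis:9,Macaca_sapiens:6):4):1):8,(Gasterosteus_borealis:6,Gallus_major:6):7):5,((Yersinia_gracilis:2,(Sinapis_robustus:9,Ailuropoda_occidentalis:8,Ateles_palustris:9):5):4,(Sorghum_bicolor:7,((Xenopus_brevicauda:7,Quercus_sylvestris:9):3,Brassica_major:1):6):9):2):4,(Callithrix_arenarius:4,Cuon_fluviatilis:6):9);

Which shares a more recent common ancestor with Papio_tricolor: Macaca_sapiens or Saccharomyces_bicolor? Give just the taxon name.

The MRCA of Papio_tricolor and Macaca_sapiens subtends (Papio_tricolor,Kluyveromyces_viridis,Macaca_sapiens) (3 taxa).
The MRCA of Papio_tricolor and Saccharomyces_bicolor subtends (Saccharomyces_bicolor,(Apis_giganteus,(Papio_tricolor,Kluyveromyces_viridis,Macaca_sapiens))) (5 taxa).
The first is nested inside the second, so Papio_tricolor shares a more recent common ancestor with Macaca_sapiens.

Macaca_sapiens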